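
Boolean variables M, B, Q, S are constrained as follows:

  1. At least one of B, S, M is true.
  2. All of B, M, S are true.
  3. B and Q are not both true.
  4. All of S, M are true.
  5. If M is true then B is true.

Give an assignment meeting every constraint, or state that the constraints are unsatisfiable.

M: True, B: True, Q: False, S: True

  (1) {B, S, M}: 3 true — at least one ✓
  (2) {B, M, S}: all 3 true ✓
  (3) B=T, Q=F — not both ✓
  (4) {S, M}: all 2 true ✓
  (5) M=T ⇒ B: T ✓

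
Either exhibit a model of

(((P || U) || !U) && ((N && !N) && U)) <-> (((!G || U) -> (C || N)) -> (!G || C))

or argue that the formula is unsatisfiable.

C: False; U: True; P: True; G: True; N: True

  (((P || U) || !U) && ((N && !N) && U)) <-> (((!G || U) -> (C || N)) -> (!G || C)) = True
    ((P || U) || !U) && ((N && !N) && U) = False
      (P || U) || !U = True
        P || U = True
        !U = False
      (N && !N) && U = False
        N && !N = False
          !N = False
    ((!G || U) -> (C || N)) -> (!G || C) = False
      (!G || U) -> (C || N) = True
        !G || U = True
          !G = False
        C || N = True
      !G || C = False
        !G = False
The formula evaluates to True.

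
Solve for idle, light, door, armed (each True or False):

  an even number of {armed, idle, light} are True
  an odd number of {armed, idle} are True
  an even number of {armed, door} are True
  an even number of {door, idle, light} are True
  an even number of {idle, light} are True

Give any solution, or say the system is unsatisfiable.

idle=T, light=T, door=F, armed=F

{armed, idle, light}: 2 true → even ✓
{armed, idle}: 1 true → odd ✓
{armed, door}: 0 true → even ✓
{door, idle, light}: 2 true → even ✓
{idle, light}: 2 true → even ✓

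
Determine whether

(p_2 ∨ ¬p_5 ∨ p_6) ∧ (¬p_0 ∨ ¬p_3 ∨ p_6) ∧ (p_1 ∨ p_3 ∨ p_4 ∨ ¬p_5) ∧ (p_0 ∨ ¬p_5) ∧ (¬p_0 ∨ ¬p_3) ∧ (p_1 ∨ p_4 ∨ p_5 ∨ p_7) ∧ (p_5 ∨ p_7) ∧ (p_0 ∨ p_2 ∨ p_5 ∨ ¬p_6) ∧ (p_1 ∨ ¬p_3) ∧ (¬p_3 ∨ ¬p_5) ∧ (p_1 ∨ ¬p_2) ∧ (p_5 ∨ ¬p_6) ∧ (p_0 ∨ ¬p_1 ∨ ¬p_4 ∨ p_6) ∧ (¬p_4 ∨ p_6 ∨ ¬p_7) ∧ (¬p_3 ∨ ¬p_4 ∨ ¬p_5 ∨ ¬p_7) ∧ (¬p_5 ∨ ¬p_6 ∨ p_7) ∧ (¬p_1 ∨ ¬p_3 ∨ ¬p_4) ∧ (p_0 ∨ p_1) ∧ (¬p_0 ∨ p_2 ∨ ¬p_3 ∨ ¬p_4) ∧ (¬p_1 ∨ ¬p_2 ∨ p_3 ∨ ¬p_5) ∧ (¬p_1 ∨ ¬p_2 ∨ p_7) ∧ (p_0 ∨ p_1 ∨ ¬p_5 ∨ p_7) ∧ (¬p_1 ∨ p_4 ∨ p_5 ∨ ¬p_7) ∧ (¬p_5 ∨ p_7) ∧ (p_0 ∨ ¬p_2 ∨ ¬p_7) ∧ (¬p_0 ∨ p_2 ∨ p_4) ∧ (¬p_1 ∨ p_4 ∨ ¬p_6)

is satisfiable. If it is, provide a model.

Set p_0 = True.
  then (¬p_0 ∨ ¬p_3) forces p_3 = False.
Set p_1 = False.
  then (p_1 ∨ ¬p_2) forces p_2 = False.
  then (¬p_0 ∨ p_2 ∨ p_4) forces p_4 = True.
Try p_5 = False:
  (p_5 ∨ p_7) forces p_7 = True.
  (p_5 ∨ ¬p_6) forces p_6 = False.
  clause (¬p_4 ∨ p_6 ∨ ¬p_7) is falsified — backtrack.
So p_5 = True.
  then (p_2 ∨ ¬p_5 ∨ p_6) forces p_6 = True.
  then (¬p_5 ∨ ¬p_6 ∨ p_7) forces p_7 = True.
All clauses satisfied.

p_0 = True, p_1 = False, p_2 = False, p_3 = False, p_4 = True, p_5 = True, p_6 = True, p_7 = True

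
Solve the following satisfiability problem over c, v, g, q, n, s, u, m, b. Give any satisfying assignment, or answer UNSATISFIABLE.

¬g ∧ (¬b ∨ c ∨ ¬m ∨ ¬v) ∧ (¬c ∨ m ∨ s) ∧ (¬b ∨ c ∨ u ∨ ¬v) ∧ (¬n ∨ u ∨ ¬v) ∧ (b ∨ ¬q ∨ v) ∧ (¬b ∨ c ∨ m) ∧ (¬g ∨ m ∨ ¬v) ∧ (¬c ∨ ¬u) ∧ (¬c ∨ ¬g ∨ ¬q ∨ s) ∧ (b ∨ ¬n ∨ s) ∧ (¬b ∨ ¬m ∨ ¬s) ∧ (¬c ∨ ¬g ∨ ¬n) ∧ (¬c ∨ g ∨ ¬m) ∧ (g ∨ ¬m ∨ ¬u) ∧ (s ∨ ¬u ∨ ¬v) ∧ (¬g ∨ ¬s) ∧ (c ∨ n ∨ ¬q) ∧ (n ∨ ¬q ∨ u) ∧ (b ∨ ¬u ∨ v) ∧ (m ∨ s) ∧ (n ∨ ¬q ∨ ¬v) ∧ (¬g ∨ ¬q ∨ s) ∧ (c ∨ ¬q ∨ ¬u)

Unit clause (¬g) forces g = False.
Set c = False.
Set v = False.
Set q = False.
Set n = True.
Set s = False.
  then (b ∨ ¬n ∨ s) forces b = True.
  then (m ∨ s) forces m = True.
  then (g ∨ ¬m ∨ ¬u) forces u = False.
All clauses satisfied.

c: False, v: False, g: False, q: False, n: True, s: False, u: False, m: True, b: True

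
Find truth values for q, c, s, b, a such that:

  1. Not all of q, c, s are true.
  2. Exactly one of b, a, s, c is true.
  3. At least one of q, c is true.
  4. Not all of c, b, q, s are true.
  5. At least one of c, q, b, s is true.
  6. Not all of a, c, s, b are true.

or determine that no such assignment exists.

q = True, c = False, s = False, b = True, a = False

  (1) {q, c, s}: 1/3 true — not all ✓
  (2) {b, a, s, c}: 1 true — exactly one ✓
  (3) {q, c}: 1 true — at least one ✓
  (4) {c, b, q, s}: 2/4 true — not all ✓
  (5) {c, q, b, s}: 2 true — at least one ✓
  (6) {a, c, s, b}: 1/4 true — not all ✓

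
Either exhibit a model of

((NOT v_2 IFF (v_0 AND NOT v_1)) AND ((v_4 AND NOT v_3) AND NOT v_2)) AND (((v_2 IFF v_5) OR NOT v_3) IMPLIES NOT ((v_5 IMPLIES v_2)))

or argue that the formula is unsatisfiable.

v_0 = True, v_1 = False, v_2 = False, v_3 = False, v_4 = True, v_5 = True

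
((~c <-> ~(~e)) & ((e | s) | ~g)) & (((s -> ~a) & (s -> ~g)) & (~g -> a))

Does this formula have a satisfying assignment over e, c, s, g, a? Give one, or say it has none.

e = True, c = False, s = False, g = False, a = True

  (~c <-> ~(~e)) & ((e | s) | ~g) = True
    ~c <-> ~(~e) = True
      ~c = True
      ~(~e) = True
        ~e = False
    (e | s) | ~g = True
      e | s = True
      ~g = True
  ((s -> ~a) & (s -> ~g)) & (~g -> a) = True
    (s -> ~a) & (s -> ~g) = True
      s -> ~a = True
        ~a = False
      s -> ~g = True
        ~g = True
    ~g -> a = True
      ~g = True
Both conjuncts True, so the formula holds.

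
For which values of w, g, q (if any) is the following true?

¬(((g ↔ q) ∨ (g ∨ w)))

w = False, g = False, q = True

  ¬(((g ↔ q) ∨ (g ∨ w))) = True
    (g ↔ q) ∨ (g ∨ w) = False
      g ↔ q = False
      g ∨ w = False
The formula evaluates to True.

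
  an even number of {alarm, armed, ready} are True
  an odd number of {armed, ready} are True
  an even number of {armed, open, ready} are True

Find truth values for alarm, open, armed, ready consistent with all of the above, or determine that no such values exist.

alarm = True, open = True, armed = True, ready = False

{alarm, armed, ready}: 2 true → even ✓
{armed, ready}: 1 true → odd ✓
{armed, open, ready}: 2 true → even ✓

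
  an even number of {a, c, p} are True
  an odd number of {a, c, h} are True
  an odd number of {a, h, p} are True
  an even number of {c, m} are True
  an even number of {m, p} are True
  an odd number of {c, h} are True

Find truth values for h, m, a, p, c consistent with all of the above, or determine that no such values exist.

h=T; m=F; a=F; p=F; c=F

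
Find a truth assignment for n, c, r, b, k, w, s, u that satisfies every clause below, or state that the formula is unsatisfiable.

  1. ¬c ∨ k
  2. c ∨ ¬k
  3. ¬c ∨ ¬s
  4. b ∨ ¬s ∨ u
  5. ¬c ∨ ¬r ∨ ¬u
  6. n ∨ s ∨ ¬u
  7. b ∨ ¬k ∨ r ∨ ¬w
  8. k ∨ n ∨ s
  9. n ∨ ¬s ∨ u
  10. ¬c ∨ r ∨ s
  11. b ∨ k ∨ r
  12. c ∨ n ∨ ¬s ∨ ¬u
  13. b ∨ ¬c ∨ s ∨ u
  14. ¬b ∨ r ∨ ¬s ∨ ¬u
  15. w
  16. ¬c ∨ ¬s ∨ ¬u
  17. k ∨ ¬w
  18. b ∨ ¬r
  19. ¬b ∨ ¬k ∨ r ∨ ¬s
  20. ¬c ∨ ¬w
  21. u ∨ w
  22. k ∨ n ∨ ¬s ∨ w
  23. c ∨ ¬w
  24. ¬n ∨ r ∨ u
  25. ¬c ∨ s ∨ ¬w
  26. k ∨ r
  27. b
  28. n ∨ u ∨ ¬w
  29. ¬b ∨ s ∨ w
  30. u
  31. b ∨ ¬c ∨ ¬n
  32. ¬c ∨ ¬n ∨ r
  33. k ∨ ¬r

UNSATISFIABLE

Case w = True:
  (k ∨ ¬w) forces k = True.
  (c ∨ ¬k) forces c = True.
  Clause (¬c ∨ ¬w) is falsified — contradiction.
Case w = False:
  Clause (w) is falsified — contradiction.
Both cases fail, so the formula is unsatisfiable.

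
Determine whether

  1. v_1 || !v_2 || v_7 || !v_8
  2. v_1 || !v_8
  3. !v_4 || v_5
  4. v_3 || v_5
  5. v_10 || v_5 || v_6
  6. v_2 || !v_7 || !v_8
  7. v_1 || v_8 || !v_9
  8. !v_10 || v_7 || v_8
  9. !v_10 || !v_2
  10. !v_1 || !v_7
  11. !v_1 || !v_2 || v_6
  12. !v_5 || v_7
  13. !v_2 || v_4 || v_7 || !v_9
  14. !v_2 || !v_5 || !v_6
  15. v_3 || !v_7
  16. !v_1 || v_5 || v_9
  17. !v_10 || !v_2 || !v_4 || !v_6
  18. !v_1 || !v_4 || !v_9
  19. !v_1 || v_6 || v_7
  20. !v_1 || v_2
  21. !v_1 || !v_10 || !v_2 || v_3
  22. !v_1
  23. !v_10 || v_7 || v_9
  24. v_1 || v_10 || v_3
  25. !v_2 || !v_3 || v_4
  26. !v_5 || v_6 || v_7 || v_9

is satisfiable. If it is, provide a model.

Unit clause (!v_1) forces v_1 = False.
In (v_1 || !v_8) only !v_8 is left, so v_8 = False.
In (v_1 || v_8 || !v_9) only !v_9 is left, so v_9 = False.
Set v_2 = False.
Try v_3 = False:
  (v_3 || v_5) forces v_5 = True.
  (!v_5 || v_7) forces v_7 = True.
  clause (v_3 || !v_7) is falsified — backtrack.
So v_3 = True.
Set v_4 = True.
  then (!v_4 || v_5) forces v_5 = True.
  then (!v_5 || v_7) forces v_7 = True.
Set v_6 = False.
Set v_10 = False.
All clauses satisfied.

v_1=F, v_2=F, v_3=T, v_4=T, v_5=T, v_6=F, v_7=T, v_8=F, v_9=F, v_10=F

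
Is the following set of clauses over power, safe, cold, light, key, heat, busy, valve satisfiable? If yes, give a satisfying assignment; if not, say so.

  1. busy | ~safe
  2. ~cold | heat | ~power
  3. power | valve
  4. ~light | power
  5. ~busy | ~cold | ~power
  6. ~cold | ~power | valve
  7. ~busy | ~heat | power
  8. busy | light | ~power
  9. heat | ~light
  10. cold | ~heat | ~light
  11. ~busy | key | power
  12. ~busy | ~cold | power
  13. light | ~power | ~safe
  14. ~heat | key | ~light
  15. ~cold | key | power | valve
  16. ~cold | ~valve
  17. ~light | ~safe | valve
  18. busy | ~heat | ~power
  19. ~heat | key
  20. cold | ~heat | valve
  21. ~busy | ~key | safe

Set power = False.
  then (power | valve) forces valve = True.
  then (~light | power) forces light = False.
  then (~cold | ~valve) forces cold = False.
Set safe = False.
Set key = False.
  then (~busy | key | power) forces busy = False.
  then (~heat | key) forces heat = False.
All clauses satisfied.

power = False; safe = False; cold = False; light = False; key = False; heat = False; busy = False; valve = True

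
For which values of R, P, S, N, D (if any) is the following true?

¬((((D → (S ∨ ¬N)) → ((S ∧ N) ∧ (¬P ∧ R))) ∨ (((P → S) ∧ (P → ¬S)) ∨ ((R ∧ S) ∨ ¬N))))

R: True, P: True, S: False, N: True, D: False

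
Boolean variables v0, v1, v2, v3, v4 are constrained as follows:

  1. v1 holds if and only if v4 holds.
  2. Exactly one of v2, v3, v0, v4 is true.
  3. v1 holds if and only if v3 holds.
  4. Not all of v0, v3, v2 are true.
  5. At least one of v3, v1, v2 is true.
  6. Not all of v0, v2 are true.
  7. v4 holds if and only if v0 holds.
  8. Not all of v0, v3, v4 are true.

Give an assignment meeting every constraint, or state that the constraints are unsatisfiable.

v0 = False, v1 = False, v2 = True, v3 = False, v4 = False

  (1) v1=F, v4=F — same ✓
  (2) {v2, v3, v0, v4}: 1 true — exactly one ✓
  (3) v1=F, v3=F — same ✓
  (4) {v0, v3, v2}: 1/3 true — not all ✓
  (5) {v3, v1, v2}: 1 true — at least one ✓
  (6) {v0, v2}: 1/2 true — not all ✓
  (7) v4=F, v0=F — same ✓
  (8) {v0, v3, v4}: 0/3 true — not all ✓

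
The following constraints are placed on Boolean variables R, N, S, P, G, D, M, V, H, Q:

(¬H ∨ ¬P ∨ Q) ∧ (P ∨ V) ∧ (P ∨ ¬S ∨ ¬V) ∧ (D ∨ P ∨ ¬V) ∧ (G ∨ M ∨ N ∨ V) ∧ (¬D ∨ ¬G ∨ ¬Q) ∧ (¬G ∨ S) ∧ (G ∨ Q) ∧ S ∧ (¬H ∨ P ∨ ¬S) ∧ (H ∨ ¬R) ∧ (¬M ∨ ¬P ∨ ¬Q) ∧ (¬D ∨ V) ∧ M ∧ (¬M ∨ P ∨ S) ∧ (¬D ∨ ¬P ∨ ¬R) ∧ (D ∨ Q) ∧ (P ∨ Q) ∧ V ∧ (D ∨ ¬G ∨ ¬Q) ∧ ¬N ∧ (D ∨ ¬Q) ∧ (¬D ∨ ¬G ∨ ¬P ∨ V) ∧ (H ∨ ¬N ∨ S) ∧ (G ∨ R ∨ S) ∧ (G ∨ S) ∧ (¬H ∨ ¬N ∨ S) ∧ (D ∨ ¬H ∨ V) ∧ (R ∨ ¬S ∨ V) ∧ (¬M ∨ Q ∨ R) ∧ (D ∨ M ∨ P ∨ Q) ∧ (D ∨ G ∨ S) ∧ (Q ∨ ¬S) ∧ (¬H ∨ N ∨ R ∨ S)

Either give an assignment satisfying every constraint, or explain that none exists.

Case S = True:
  (M) forces M = True.
  (V) forces V = True.
  (P ∨ ¬S ∨ ¬V) forces P = True.
  (¬M ∨ ¬P ∨ ¬Q) forces Q = False.
  Clause (Q ∨ ¬S) is falsified — contradiction.
Case S = False:
  Clause (S) is falsified — contradiction.
Both cases fail, so the formula is unsatisfiable.

No satisfying assignment exists.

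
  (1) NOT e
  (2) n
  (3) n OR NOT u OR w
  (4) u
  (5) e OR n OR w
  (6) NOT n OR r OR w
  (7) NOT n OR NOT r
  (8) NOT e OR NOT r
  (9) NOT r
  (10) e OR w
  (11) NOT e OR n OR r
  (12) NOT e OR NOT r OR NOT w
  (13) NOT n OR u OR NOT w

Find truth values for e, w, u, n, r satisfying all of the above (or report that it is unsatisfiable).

Unit clause (NOT e) forces e = False.
Unit clause (n) forces n = True.
Unit clause (u) forces u = True.
In (NOT n OR NOT r) only NOT r is left, so r = False.
In (e OR w) only w is left, so w = True.
All clauses satisfied.

e = False, w = True, u = True, n = True, r = False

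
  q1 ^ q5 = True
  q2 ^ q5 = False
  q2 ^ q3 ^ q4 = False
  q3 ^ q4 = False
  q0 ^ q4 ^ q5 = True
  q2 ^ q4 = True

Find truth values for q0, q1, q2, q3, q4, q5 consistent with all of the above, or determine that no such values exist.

q0 = False, q1 = True, q2 = False, q3 = True, q4 = True, q5 = False

q1 ^ q5 = T ^ F = True ✓
q2 ^ q5 = F ^ F = False ✓
q2 ^ q3 ^ q4 = F ^ T ^ T = False ✓
q3 ^ q4 = T ^ T = False ✓
q0 ^ q4 ^ q5 = F ^ T ^ F = True ✓
q2 ^ q4 = F ^ T = True ✓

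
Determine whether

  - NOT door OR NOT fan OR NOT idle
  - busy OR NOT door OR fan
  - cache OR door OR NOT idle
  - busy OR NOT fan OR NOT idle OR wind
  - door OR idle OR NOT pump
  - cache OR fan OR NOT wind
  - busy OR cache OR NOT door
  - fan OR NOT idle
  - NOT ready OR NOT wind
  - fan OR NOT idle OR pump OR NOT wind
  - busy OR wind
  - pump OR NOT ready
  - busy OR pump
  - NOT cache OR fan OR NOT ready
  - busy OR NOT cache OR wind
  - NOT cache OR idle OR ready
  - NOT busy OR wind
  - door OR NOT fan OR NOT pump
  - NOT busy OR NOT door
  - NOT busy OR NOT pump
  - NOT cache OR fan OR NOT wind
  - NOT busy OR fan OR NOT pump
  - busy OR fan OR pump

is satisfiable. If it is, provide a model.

door = False, wind = True, idle = True, busy = True, ready = False, fan = True, cache = True, pump = False

Set door = False.
Try wind = False:
  (busy OR wind) forces busy = True.
  clause (NOT busy OR wind) is falsified — backtrack.
So wind = True.
  then (NOT ready OR NOT wind) forces ready = False.
Set idle = True.
  then (cache OR door OR NOT idle) forces cache = True.
  then (fan OR NOT idle) forces fan = True.
  then (door OR NOT fan OR NOT pump) forces pump = False.
  then (busy OR pump) forces busy = True.
All clauses satisfied.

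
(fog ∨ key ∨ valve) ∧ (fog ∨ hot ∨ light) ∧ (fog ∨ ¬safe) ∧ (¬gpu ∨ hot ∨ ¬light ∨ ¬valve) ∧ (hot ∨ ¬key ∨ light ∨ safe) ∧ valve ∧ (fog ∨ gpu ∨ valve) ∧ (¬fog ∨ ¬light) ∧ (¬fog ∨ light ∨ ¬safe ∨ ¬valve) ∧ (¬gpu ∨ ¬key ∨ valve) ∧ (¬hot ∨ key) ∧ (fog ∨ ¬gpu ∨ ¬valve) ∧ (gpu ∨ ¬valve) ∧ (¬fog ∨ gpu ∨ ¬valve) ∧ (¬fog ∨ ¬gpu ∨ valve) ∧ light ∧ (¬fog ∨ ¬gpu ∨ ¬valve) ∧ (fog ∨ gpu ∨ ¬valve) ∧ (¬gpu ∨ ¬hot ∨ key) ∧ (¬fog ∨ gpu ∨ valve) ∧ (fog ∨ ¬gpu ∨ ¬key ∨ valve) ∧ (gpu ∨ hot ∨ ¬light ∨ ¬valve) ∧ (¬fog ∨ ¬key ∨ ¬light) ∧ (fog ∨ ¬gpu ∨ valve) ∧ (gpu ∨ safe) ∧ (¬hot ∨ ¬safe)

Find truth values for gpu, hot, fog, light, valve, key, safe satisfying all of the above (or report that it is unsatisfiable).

Case valve = True:
  (gpu ∨ ¬valve) forces gpu = True.
  (fog ∨ ¬gpu ∨ ¬valve) forces fog = True.
  Clause (¬fog ∨ ¬gpu ∨ ¬valve) is falsified — contradiction.
Case valve = False:
  Clause (valve) is falsified — contradiction.
Both cases fail, so the formula is unsatisfiable.

The formula is unsatisfiable.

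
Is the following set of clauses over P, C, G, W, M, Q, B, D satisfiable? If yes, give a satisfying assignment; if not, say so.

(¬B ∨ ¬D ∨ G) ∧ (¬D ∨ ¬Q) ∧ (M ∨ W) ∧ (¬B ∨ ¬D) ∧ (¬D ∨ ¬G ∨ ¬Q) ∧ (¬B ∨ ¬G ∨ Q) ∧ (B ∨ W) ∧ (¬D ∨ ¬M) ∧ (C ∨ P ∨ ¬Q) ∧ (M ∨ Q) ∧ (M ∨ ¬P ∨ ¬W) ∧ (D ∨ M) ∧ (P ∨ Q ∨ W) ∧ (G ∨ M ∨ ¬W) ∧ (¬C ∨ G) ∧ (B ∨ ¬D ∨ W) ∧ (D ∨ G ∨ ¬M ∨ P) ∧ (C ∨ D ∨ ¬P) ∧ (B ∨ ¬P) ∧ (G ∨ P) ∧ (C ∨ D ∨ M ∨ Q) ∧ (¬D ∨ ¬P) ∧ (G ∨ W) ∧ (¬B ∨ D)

P = False; C = True; G = True; W = True; M = True; Q = True; B = False; D = False

Try P = True:
  (B ∨ ¬P) forces B = True.
  (¬B ∨ ¬D) forces D = False.
  clause (¬B ∨ D) is falsified — backtrack.
So P = False.
  then (G ∨ P) forces G = True.
Set C = True.
Try W = False:
  (M ∨ W) forces M = True.
  (B ∨ W) forces B = True.
  (¬B ∨ ¬D) forces D = False.
  clause (¬B ∨ D) is falsified — backtrack.
So W = True.
Try M = False:
  (M ∨ Q) forces Q = True.
  (¬D ∨ ¬Q) forces D = False.
  clause (D ∨ M) is falsified — backtrack.
So M = True.
  then (¬D ∨ ¬M) forces D = False.
  then (¬B ∨ D) forces B = False.
Set Q = True.
All clauses satisfied.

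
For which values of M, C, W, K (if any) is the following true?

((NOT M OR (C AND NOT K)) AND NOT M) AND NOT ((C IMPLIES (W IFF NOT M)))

M: False; C: True; W: False; K: True

  (NOT M OR (C AND NOT K)) AND NOT M = True
    NOT M OR (C AND NOT K) = True
      NOT M = True
      C AND NOT K = False
        NOT K = False
    NOT M = True
  NOT ((C IMPLIES (W IFF NOT M))) = True
    C IMPLIES (W IFF NOT M) = False
      W IFF NOT M = False
        NOT M = True
Both conjuncts True, so the formula holds.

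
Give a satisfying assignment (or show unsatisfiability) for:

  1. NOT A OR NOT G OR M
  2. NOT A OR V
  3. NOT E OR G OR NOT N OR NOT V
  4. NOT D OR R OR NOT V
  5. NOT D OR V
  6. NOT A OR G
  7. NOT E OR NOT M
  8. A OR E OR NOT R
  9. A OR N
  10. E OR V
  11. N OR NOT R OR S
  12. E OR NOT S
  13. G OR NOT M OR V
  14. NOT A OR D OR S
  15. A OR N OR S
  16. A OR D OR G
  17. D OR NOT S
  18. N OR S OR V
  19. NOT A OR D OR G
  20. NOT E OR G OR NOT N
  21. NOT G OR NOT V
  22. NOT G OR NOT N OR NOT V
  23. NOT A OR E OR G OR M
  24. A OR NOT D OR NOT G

N: True; M: False; V: False; D: False; S: False; A: False; R: True; G: True; E: True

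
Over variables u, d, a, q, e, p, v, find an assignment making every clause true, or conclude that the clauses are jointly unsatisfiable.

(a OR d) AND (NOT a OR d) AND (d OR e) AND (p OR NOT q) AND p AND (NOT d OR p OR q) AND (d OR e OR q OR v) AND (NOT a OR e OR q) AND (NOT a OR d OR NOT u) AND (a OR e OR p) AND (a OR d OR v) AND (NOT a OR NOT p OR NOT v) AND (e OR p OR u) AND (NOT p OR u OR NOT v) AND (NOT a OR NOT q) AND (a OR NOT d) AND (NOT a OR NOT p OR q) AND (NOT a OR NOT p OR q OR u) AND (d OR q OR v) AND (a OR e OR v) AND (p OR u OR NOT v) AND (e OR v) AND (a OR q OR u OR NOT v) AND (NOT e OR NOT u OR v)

The formula is unsatisfiable.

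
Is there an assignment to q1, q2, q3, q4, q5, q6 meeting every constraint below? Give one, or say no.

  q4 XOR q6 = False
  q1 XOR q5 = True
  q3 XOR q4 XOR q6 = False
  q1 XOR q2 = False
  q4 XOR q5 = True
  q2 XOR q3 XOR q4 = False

q1 = True, q2 = True, q3 = False, q4 = True, q5 = False, q6 = True

q4 XOR q6 = T XOR T = False ✓
q1 XOR q5 = T XOR F = True ✓
q3 XOR q4 XOR q6 = F XOR T XOR T = False ✓
q1 XOR q2 = T XOR T = False ✓
q4 XOR q5 = T XOR F = True ✓
q2 XOR q3 XOR q4 = T XOR F XOR T = False ✓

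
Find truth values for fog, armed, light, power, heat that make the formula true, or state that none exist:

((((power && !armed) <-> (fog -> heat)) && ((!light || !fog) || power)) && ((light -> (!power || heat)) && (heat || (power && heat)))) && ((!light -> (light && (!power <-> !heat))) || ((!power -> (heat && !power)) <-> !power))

fog: True, armed: False, light: True, power: True, heat: True

  (((power && !armed) <-> (fog -> heat)) && ((!light || !fog) || power)) && ((light -> (!power || heat)) && (heat || (power && heat))) = True
    ((power && !armed) <-> (fog -> heat)) && ((!light || !fog) || power) = True
      (power && !armed) <-> (fog -> heat) = True
        power && !armed = True
          !armed = True
        fog -> heat = True
      (!light || !fog) || power = True
        !light || !fog = False
          !light = False
          !fog = False
    (light -> (!power || heat)) && (heat || (power && heat)) = True
      light -> (!power || heat) = True
        !power || heat = True
          !power = False
      heat || (power && heat) = True
        power && heat = True
  (!light -> (light && (!power <-> !heat))) || ((!power -> (heat && !power)) <-> !power) = True
    !light -> (light && (!power <-> !heat)) = True
      !light = False
      light && (!power <-> !heat) = True
        !power <-> !heat = True
          !power = False
          !heat = False
    (!power -> (heat && !power)) <-> !power = False
      !power -> (heat && !power) = True
        !power = False
        heat && !power = False
          !power = False
      !power = False
Both conjuncts True, so the formula holds.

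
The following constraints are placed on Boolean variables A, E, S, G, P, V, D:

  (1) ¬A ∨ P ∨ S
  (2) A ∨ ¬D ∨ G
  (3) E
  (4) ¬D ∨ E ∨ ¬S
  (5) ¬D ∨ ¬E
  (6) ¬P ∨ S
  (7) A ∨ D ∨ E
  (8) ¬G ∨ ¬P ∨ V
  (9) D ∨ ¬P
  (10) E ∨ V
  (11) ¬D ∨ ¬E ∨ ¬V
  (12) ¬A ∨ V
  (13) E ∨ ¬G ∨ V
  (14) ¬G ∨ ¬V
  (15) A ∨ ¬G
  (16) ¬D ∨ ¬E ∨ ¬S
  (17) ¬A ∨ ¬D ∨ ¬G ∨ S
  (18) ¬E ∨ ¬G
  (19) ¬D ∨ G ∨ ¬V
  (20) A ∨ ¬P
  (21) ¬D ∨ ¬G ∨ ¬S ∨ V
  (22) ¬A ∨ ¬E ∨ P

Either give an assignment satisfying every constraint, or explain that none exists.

Unit clause (E) forces E = True.
In (¬D ∨ ¬E) only ¬D is left, so D = False.
In (D ∨ ¬P) only ¬P is left, so P = False.
In (¬E ∨ ¬G) only ¬G is left, so G = False.
In (¬A ∨ ¬E ∨ P) only ¬A is left, so A = False.
Set S = True.
Set V = False.
All clauses satisfied.

A: False, E: True, S: True, G: False, P: False, V: False, D: False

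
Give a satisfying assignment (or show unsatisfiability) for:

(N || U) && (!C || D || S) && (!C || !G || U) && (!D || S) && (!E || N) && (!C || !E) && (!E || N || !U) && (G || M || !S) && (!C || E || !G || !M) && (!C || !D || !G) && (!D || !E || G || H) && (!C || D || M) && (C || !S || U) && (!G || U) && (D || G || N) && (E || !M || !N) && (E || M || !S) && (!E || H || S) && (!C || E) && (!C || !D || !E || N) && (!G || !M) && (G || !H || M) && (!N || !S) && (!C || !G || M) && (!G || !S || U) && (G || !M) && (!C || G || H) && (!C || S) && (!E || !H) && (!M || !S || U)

D = False, C = False, H = True, N = True, M = False, G = True, U = True, E = False, S = False

Set D = False.
Set C = False.
Set H = True.
  then (!E || !H) forces E = False.
Set N = True.
  then (E || !M || !N) forces M = False.
  then (E || M || !S) forces S = False.
  then (G || !H || M) forces G = True.
  then (!G || U) forces U = True.
All clauses satisfied.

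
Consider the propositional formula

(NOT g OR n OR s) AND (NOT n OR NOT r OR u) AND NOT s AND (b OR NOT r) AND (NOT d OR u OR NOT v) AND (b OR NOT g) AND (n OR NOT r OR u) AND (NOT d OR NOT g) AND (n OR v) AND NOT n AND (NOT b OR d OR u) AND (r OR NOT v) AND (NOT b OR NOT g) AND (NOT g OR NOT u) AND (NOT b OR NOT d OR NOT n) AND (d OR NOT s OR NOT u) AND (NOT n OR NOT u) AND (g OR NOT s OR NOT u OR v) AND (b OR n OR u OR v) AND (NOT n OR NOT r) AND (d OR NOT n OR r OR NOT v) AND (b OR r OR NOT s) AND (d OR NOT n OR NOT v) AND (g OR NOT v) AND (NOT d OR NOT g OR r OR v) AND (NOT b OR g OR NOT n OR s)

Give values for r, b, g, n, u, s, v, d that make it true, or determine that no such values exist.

Unsatisfiable — no assignment works.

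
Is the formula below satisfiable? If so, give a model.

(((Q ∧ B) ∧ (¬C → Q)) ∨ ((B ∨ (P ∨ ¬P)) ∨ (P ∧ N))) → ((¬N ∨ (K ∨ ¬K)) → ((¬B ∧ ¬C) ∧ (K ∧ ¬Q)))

N: True, P: True, Q: False, K: True, C: False, B: False

  (((Q ∧ B) ∧ (¬C → Q)) ∨ ((B ∨ (P ∨ ¬P)) ∨ (P ∧ N))) → ((¬N ∨ (K ∨ ¬K)) → ((¬B ∧ ¬C) ∧ (K ∧ ¬Q))) = True
    ((Q ∧ B) ∧ (¬C → Q)) ∨ ((B ∨ (P ∨ ¬P)) ∨ (P ∧ N)) = True
      (Q ∧ B) ∧ (¬C → Q) = False
        Q ∧ B = False
        ¬C → Q = False
          ¬C = True
      (B ∨ (P ∨ ¬P)) ∨ (P ∧ N) = True
        B ∨ (P ∨ ¬P) = True
          P ∨ ¬P = True
            ¬P = False
        P ∧ N = True
    (¬N ∨ (K ∨ ¬K)) → ((¬B ∧ ¬C) ∧ (K ∧ ¬Q)) = True
      ¬N ∨ (K ∨ ¬K) = True
        ¬N = False
        K ∨ ¬K = True
          ¬K = False
      (¬B ∧ ¬C) ∧ (K ∧ ¬Q) = True
        ¬B ∧ ¬C = True
          ¬B = True
          ¬C = True
        K ∧ ¬Q = True
          ¬Q = True
The formula evaluates to True.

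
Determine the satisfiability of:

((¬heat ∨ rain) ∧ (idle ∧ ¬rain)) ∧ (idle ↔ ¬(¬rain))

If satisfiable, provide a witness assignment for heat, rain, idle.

Case rain = True: the conjunct ¬rain is False.
Case rain = False: the formula simplifies to (¬heat ∧ idle) ∧ ¬idle.
  idle = True: the conjunct ¬idle is False.
  idle = False: the conjunct idle is False.
Both cases fail — unsatisfiable.

UNSATISFIABLE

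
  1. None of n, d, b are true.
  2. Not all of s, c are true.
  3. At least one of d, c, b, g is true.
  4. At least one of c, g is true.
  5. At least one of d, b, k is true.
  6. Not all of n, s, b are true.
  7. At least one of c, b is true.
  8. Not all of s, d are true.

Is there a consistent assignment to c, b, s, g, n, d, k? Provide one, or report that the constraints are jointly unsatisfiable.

c: True, b: False, s: False, g: False, n: False, d: False, k: True

  (1) {n, d, b}: 0 true — none ✓
  (2) {s, c}: 1/2 true — not all ✓
  (3) {d, c, b, g}: 1 true — at least one ✓
  (4) {c, g}: 1 true — at least one ✓
  (5) {d, b, k}: 1 true — at least one ✓
  (6) {n, s, b}: 0/3 true — not all ✓
  (7) {c, b}: 1 true — at least one ✓
  (8) {s, d}: 0/2 true — not all ✓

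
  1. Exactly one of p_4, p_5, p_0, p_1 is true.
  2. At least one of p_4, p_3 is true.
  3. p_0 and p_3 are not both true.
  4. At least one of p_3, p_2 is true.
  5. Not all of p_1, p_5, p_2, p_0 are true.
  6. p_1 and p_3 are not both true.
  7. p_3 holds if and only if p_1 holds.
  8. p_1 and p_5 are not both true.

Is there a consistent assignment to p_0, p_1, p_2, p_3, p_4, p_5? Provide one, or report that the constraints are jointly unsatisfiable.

p_0 = False, p_1 = False, p_2 = True, p_3 = False, p_4 = True, p_5 = False

  (1) {p_4, p_5, p_0, p_1}: 1 true — exactly one ✓
  (2) {p_4, p_3}: 1 true — at least one ✓
  (3) p_0=F, p_3=F — not both ✓
  (4) {p_3, p_2}: 1 true — at least one ✓
  (5) {p_1, p_5, p_2, p_0}: 1/4 true — not all ✓
  (6) p_1=F, p_3=F — not both ✓
  (7) p_3=F, p_1=F — same ✓
  (8) p_1=F, p_5=F — not both ✓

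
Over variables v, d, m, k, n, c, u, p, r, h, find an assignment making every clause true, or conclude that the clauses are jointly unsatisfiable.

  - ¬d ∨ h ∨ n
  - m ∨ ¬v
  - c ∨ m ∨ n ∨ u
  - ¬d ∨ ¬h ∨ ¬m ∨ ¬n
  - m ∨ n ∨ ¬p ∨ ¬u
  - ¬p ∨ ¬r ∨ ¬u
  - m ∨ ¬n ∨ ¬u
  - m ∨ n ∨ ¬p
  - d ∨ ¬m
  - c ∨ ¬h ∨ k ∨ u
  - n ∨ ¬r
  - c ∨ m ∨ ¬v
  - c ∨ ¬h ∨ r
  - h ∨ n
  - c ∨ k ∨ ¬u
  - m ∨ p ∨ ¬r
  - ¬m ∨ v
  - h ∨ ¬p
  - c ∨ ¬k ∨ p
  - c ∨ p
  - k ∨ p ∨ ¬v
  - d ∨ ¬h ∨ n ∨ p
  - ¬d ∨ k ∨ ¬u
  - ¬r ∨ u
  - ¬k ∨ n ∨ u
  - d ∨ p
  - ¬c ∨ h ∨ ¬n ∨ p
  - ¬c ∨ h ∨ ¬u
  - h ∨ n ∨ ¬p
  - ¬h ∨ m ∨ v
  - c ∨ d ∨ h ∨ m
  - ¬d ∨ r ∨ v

Set v = True.
  then (m ∨ ¬v) forces m = True.
  then (d ∨ ¬m) forces d = True.
Set k = True.
Try n = True:
  (¬d ∨ ¬h ∨ ¬m ∨ ¬n) forces h = False.
  (h ∨ ¬p) forces p = False.
  (c ∨ ¬k ∨ p) forces c = True.
  clause (¬c ∨ h ∨ ¬n ∨ p) is falsified — backtrack.
So n = False.
  then (¬d ∨ h ∨ n) forces h = True.
  then (n ∨ ¬r) forces r = False.
  then (c ∨ ¬h ∨ r) forces c = True.
  then (¬k ∨ n ∨ u) forces u = True.
Set p = True.
All clauses satisfied.

v: True; d: True; m: True; k: True; n: False; c: True; u: True; p: True; r: False; h: True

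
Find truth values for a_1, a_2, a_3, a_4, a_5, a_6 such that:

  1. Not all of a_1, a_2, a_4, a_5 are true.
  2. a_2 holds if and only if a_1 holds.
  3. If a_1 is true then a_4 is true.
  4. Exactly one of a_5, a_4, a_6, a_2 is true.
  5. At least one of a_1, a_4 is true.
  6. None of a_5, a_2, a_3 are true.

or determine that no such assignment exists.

a_1 = False; a_2 = False; a_3 = False; a_4 = True; a_5 = False; a_6 = False

  (1) {a_1, a_2, a_4, a_5}: 1/4 true — not all ✓
  (2) a_2=F, a_1=F — same ✓
  (3) a_1=F ⇒ a_4: vacuous ✓
  (4) {a_5, a_4, a_6, a_2}: 1 true — exactly one ✓
  (5) {a_1, a_4}: 1 true — at least one ✓
  (6) {a_5, a_2, a_3}: 0 true — none ✓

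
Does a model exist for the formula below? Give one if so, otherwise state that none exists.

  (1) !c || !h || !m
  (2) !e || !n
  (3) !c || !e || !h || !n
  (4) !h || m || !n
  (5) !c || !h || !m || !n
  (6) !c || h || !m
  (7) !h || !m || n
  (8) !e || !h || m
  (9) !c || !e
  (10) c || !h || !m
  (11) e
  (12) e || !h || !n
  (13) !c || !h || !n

m: True; c: False; h: False; e: True; n: False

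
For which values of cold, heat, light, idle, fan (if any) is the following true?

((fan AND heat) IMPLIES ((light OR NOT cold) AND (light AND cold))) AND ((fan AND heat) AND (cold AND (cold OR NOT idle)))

cold: True; heat: True; light: True; idle: True; fan: True

  (fan AND heat) IMPLIES ((light OR NOT cold) AND (light AND cold)) = True
    fan AND heat = True
    (light OR NOT cold) AND (light AND cold) = True
      light OR NOT cold = True
        NOT cold = False
      light AND cold = True
  (fan AND heat) AND (cold AND (cold OR NOT idle)) = True
    fan AND heat = True
    cold AND (cold OR NOT idle) = True
      cold OR NOT idle = True
        NOT idle = False
Both conjuncts True, so the formula holds.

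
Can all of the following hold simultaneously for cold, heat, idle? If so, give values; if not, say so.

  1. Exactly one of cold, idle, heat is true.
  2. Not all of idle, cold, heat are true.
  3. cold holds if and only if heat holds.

cold: False; heat: False; idle: True

  (1) {cold, idle, heat}: 1 true — exactly one ✓
  (2) {idle, cold, heat}: 1/3 true — not all ✓
  (3) cold=F, heat=F — same ✓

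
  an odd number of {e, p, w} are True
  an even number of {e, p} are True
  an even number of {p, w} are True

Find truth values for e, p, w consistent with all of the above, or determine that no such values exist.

e = True; p = True; w = True

{e, p, w}: 3 true → odd ✓
{e, p}: 2 true → even ✓
{p, w}: 2 true → even ✓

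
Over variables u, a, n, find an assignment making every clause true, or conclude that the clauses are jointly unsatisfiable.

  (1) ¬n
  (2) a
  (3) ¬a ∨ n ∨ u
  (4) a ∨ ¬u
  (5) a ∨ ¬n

u = True; a = True; n = False

Unit clause (¬n) forces n = False.
Unit clause (a) forces a = True.
In (¬a ∨ n ∨ u) only u is left, so u = True.
Check each clause:
  (¬n): ¬n holds.
  (a): a holds.
  (¬a ∨ n ∨ u): u holds.
  (a ∨ ¬u): a holds.
  (a ∨ ¬n): a holds.
All clauses satisfied.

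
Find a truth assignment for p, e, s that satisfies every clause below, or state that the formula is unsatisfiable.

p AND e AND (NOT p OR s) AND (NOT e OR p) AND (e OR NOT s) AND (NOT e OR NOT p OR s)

Unit clause (p) forces p = True.
Unit clause (e) forces e = True.
In (NOT p OR s) only s is left, so s = True.
All clauses satisfied.

p=T, e=T, s=T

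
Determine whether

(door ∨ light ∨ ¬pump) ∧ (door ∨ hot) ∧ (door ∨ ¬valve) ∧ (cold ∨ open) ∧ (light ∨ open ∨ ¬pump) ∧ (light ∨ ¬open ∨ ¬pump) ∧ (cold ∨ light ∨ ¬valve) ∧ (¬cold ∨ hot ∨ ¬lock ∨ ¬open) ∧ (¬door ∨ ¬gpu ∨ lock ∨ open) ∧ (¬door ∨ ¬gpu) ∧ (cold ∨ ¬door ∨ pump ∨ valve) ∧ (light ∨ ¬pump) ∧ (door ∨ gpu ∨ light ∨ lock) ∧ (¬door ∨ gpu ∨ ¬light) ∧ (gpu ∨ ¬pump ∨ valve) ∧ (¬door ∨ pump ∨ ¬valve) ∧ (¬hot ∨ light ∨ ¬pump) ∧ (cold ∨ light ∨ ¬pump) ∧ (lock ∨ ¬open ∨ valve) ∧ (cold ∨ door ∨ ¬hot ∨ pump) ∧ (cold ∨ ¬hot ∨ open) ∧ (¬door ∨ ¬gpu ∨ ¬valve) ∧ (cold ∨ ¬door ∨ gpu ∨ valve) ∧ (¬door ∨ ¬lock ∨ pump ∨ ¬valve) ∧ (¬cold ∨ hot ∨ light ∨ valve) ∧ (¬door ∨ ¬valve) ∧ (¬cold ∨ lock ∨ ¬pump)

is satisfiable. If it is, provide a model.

lock=T, valve=F, light=T, pump=F, door=F, open=T, gpu=T, hot=T, cold=T

Set lock = True.
Try valve = True:
  (door ∨ ¬valve) forces door = True.
  clause (¬door ∨ ¬valve) is falsified — backtrack.
So valve = False.
Set light = True.
Set pump = False.
Set door = False.
  then (door ∨ hot) forces hot = True.
  then (cold ∨ door ∨ ¬hot ∨ pump) forces cold = True.
Set open = True.
Set gpu = True.
All clauses satisfied.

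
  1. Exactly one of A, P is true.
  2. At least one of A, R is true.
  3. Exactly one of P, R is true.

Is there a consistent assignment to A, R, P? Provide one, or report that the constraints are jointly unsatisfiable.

A = True, R = True, P = False

  (1) {A, P}: 1 true — exactly one ✓
  (2) {A, R}: 2 true — at least one ✓
  (3) {P, R}: 1 true — exactly one ✓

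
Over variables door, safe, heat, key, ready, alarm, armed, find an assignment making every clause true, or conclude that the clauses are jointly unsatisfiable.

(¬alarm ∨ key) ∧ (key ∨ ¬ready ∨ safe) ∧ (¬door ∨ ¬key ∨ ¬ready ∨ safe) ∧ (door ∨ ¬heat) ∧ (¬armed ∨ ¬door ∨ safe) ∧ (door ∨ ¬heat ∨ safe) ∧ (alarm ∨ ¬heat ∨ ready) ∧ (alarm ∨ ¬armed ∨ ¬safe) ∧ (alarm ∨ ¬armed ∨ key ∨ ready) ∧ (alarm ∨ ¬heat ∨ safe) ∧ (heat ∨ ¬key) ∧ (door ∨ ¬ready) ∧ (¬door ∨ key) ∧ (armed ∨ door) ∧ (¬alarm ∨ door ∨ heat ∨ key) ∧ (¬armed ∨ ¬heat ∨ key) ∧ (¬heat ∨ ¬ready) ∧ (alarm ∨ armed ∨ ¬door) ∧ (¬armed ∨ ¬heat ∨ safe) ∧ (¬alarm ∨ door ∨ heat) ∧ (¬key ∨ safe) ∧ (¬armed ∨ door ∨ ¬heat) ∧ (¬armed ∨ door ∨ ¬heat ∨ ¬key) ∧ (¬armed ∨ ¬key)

Set door = True.
  then (¬door ∨ key) forces key = True.
  then (¬key ∨ safe) forces safe = True.
  then (¬armed ∨ ¬key) forces armed = False.
  then (heat ∨ ¬key) forces heat = True.
  then (¬heat ∨ ¬ready) forces ready = False.
  then (alarm ∨ armed ∨ ¬door) forces alarm = True.
All clauses satisfied.

door=T; safe=T; heat=T; key=T; ready=F; alarm=T; armed=F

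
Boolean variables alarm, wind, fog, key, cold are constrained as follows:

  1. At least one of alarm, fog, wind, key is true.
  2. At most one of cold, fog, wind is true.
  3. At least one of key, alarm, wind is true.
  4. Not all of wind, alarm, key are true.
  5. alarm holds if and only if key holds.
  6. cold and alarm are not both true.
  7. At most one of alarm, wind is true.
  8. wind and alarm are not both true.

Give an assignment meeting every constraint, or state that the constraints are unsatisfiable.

alarm = True, wind = False, fog = False, key = True, cold = False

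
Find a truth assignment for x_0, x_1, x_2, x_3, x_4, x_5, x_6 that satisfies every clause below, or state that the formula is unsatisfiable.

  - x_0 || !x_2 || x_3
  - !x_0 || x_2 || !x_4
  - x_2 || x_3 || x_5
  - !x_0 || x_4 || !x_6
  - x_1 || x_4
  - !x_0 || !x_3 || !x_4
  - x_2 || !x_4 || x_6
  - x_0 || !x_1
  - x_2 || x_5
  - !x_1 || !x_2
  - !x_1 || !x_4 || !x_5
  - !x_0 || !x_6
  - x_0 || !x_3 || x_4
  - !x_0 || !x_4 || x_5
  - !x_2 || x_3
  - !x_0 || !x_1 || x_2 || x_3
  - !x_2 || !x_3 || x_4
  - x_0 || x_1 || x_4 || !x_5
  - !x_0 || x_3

x_0=F, x_1=F, x_2=F, x_3=F, x_4=T, x_5=T, x_6=T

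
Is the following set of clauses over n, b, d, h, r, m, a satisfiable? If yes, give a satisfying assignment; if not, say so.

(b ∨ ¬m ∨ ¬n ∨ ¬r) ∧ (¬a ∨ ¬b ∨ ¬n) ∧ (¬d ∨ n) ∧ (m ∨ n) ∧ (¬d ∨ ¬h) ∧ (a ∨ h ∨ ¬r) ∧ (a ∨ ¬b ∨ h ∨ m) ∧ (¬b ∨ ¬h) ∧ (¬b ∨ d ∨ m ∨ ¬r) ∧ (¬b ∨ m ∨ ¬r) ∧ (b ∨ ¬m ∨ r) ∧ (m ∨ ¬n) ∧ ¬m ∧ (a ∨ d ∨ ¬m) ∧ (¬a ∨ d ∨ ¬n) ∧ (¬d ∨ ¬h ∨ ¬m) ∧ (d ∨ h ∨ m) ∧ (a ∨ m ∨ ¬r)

Unsatisfiable — no assignment works.

Case m = True:
  Clause (¬m) is falsified — contradiction.
Case m = False:
  (m ∨ n) forces n = True.
  Clause (m ∨ ¬n) is falsified — contradiction.
Both cases fail, so the formula is unsatisfiable.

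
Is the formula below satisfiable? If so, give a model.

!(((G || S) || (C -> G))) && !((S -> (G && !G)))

Case S = True: the conjunct !(((G || S) || (C -> G))) becomes !((True || (C -> G))) = False.
Case S = False: the conjunct !((S -> (G && !G))) becomes !((False -> (G && !G))) = False.
Both cases fail — unsatisfiable.

No satisfying assignment exists.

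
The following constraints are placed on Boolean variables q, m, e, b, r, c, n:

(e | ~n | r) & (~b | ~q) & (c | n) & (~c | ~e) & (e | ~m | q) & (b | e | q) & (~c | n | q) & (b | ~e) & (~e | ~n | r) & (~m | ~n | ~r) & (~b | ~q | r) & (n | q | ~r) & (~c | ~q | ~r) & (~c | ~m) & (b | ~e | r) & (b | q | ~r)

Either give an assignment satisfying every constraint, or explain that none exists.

Set q = False.
Set m = False.
Set e = False.
  then (b | e | q) forces b = True.
Try r = False:
  (e | ~n | r) forces n = False.
  (c | n) forces c = True.
  clause (~c | n | q) is falsified — backtrack.
So r = True.
  then (n | q | ~r) forces n = True.
Set c = True.
All clauses satisfied.

q = False, m = False, e = False, b = True, r = True, c = True, n = True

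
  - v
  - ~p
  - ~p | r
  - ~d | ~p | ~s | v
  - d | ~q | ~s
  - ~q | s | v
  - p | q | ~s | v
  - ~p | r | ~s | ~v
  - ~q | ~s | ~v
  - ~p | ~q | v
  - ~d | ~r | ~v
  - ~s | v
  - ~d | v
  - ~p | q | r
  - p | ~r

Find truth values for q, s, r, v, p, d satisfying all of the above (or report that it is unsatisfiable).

Unit clause (v) forces v = True.
Unit clause (~p) forces p = False.
In (p | ~r) only ~r is left, so r = False.
Set q = False.
Set s = True.
Set d = False.
All clauses satisfied.

q = False, s = True, r = False, v = True, p = False, d = False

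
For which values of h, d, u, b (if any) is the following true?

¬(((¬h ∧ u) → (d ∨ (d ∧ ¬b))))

h = False, d = False, u = True, b = True

  ¬(((¬h ∧ u) → (d ∨ (d ∧ ¬b)))) = True
    (¬h ∧ u) → (d ∨ (d ∧ ¬b)) = False
      ¬h ∧ u = True
        ¬h = True
      d ∨ (d ∧ ¬b) = False
        d ∧ ¬b = False
          ¬b = False
The formula evaluates to True.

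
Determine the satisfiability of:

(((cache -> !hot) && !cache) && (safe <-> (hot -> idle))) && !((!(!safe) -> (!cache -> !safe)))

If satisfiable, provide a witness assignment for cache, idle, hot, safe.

cache=F; idle=T; hot=T; safe=T

  ((cache -> !hot) && !cache) && (safe <-> (hot -> idle)) = True
    (cache -> !hot) && !cache = True
      cache -> !hot = True
        !hot = False
      !cache = True
    safe <-> (hot -> idle) = True
      hot -> idle = True
  !((!(!safe) -> (!cache -> !safe))) = True
    !(!safe) -> (!cache -> !safe) = False
      !(!safe) = True
        !safe = False
      !cache -> !safe = False
        !cache = True
        !safe = False
Both conjuncts True, so the formula holds.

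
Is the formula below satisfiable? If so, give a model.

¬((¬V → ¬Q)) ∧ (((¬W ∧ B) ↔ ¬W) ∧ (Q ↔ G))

V = False; G = True; B = False; Q = True; W = True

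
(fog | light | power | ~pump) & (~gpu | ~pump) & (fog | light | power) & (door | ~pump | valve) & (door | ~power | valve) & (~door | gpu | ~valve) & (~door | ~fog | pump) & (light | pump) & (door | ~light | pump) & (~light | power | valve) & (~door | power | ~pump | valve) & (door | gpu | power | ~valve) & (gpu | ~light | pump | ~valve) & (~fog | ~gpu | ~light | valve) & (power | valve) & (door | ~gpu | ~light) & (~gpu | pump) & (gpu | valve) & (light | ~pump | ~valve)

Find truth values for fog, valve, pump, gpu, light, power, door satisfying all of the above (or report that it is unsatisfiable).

fog: True, valve: True, pump: True, gpu: False, light: True, power: True, door: False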